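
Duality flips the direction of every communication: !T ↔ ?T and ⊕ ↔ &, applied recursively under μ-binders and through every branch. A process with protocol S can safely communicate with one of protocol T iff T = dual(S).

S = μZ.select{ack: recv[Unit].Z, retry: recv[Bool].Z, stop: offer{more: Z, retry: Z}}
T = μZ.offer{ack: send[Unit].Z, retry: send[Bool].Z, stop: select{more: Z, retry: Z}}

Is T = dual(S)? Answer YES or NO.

μZ | μZ  ok (μ self-dual)
  select{ack,retry,stop} | offer{ack,retry,stop}  ok labels match
    case ack:
      recv[Unit] | send[Unit]  ok
        Z | Z  ok
    case retry:
      recv[Bool] | send[Bool]  ok
        Z | Z  ok
    case stop:
      offer{more,retry} | select{more,retry}  ok labels match
        case more:
          Z | Z  ok
        case retry:
          Z | Z  ok

YES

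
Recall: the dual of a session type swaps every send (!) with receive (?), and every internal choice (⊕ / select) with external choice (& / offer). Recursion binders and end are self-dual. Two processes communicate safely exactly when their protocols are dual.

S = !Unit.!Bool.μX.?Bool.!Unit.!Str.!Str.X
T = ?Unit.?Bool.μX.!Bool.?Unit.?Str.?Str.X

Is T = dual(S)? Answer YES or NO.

!Unit vs ?Unit  ✓
  !Bool vs ?Bool  ✓
    μX vs μX  ✓ (μ self-dual)
      ?Bool vs !Bool  ✓
        !Unit vs ?Unit  ✓
          !Str vs ?Str  ✓
            !Str vs ?Str  ✓
              X vs X  ✓

YES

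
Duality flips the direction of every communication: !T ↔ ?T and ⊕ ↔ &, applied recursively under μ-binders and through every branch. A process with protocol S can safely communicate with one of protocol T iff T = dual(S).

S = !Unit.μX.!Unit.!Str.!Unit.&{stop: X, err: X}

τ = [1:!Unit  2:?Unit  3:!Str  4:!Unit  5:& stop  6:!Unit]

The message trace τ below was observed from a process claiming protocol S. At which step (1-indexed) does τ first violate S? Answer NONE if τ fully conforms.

[1] !Unit  ok  cont: μX.…
[2] got ?Unit, protocol expects !Unit  ✗

2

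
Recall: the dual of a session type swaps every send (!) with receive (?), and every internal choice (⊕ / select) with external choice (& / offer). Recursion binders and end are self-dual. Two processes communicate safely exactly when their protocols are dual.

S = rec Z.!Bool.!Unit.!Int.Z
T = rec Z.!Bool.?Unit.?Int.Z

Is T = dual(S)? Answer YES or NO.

NO

rec Z ‖ rec Z  ok (rec unchanged)
  !Bool ‖ !Bool  ✗ same direction on both sides — not dual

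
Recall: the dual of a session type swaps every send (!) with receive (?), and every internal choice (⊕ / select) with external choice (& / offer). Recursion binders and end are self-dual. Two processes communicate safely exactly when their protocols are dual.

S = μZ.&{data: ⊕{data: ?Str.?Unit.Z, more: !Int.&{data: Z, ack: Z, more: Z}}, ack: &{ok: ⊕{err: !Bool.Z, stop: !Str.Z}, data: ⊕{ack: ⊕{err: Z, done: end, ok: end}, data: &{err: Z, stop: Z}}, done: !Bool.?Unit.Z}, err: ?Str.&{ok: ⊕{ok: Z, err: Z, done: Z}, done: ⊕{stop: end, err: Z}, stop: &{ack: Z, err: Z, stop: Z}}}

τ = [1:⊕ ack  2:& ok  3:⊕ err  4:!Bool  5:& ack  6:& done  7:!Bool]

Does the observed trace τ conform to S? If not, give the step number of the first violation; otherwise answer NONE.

1

@1 got ⊕ ack, protocol expects & data or & ack or & err  ✗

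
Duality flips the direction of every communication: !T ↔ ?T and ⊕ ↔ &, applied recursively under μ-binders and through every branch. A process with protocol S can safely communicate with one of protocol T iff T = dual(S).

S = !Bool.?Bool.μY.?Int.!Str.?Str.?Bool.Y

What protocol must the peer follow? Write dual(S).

!Bool → ?Bool
  ?Bool → !Bool
    μY → μY  (μ self-dual)
      ?Int → !Int
        !Str → ?Str
          ?Str → !Str
            ?Bool → !Bool
              Y self-dual

?Bool.!Bool.μY.!Int.?Str.!Str.!Bool.Y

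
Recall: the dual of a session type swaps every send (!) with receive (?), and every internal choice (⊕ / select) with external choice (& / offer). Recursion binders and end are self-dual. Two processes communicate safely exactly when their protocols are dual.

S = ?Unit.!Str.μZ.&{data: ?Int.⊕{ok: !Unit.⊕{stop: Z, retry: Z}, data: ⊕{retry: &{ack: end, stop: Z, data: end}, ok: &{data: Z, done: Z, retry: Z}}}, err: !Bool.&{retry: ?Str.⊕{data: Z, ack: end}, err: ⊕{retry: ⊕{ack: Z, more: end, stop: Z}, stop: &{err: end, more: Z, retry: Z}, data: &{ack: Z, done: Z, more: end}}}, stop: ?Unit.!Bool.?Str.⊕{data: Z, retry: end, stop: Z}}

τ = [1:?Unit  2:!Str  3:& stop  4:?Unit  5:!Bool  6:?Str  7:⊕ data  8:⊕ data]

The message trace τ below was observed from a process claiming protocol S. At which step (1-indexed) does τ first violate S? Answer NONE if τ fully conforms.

step 1: ?Unit  ✓  residual = !Str.μZ.…
step 2: !Str  ✓  residual = μZ.…
step 3: & stop  ✓  residual = ?Unit.!Bool.?Str.⊕{data: μZ.…, retry: end, stop: μZ.…}
step 4: ?Unit  ✓  residual = !Bool.?Str.⊕{data: μZ.…, retry: end, stop: μZ.…}
step 5: !Bool  ✓  residual = ?Str.⊕{data: μZ.…, retry: end, stop: μZ.…}
step 6: ?Str  ✓  residual = ⊕{data: μZ.…, retry: end, stop: μZ.…}
step 7: ⊕ data  ✓  residual = μZ.…
step 8: got ⊕ data, protocol expects & data or & err or & stop  ✗

8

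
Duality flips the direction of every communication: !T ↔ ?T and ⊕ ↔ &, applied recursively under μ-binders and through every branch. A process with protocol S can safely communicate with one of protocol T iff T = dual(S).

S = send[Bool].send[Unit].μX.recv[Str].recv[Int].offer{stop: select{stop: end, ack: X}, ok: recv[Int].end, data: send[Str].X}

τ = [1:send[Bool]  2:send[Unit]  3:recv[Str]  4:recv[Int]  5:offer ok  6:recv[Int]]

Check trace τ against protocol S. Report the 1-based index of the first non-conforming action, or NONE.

step 1: send[Bool]  match  residual = send[Unit].μX.…
step 2: send[Unit]  match  residual = μX.…
step 3: recv[Str]  match  residual = recv[Int].offer{stop: select{stop: end, ack: μX.…}, ok: recv[Int].end, data: send[Str].μX.…}
step 4: recv[Int]  match  residual = offer{stop: select{stop: end, ack: μX.…}, ok: recv[Int].end, data: send[Str].μX.…}
step 5: offer ok  match  residual = recv[Int].end
step 6: recv[Int]  match  residual = end
trace exhausted — no violation

NONE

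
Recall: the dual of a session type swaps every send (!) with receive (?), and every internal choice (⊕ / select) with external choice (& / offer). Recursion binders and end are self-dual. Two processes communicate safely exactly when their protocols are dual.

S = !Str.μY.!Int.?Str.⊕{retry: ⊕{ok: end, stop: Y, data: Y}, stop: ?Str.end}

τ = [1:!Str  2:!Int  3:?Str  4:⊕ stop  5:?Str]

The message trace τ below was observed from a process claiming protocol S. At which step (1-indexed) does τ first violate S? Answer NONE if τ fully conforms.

[1] !Str  ok  now at μY.…
[2] !Int  ok  now at ?Str.⊕{retry: ⊕{ok: end, stop: μY.…, data: μY.…}, stop: ?Str.end}
[3] ?Str  ok  now at ⊕{retry: ⊕{ok: end, stop: μY.…, data: μY.…}, stop: ?Str.end}
[4] ⊕ stop  ok  now at ?Str.end
[5] ?Str  ok  now at end
τ conforms to S (length 5)

NONE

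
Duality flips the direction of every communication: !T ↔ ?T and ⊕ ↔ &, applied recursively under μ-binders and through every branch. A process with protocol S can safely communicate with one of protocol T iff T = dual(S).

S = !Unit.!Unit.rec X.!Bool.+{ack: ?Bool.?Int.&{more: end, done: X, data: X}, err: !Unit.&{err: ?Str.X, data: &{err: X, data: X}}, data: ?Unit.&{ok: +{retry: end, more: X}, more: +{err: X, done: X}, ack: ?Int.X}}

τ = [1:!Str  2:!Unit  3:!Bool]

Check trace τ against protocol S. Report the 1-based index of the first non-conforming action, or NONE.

[1] got !Str, protocol expects !Unit  ✗

1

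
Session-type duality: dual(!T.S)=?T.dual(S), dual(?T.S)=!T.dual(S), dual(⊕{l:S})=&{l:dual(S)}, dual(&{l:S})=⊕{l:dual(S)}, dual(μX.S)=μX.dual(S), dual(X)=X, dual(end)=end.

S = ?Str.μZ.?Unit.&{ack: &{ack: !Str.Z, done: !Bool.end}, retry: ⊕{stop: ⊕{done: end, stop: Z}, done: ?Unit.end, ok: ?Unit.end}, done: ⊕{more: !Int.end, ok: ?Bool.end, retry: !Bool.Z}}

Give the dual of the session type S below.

?Str → !Str
  μZ → μZ  (rec unchanged)
    ?Unit → !Unit
      &{ack,retry,done} → ⊕{ack,retry,done}  (external→internal)
        case ack:
          &{ack,done} → ⊕{ack,done}  (external→internal)
            case ack:
              !Str → ?Str
                dual(Z) = Z
            case done:
              !Bool → ?Bool
                dual(end) = end
        case retry:
          ⊕{stop,done,ok} → &{stop,done,ok}  (⊕→&)
            case stop:
              ⊕{done,stop} → &{done,stop}  (⊕→&)
                case done:
                  dual(end) = end
                case stop:
                  dual(Z) = Z
            case done:
              ?Unit → !Unit
                dual(end) = end
            case ok:
              ?Unit → !Unit
                dual(end) = end
        case done:
          ⊕{more,ok,retry} → &{more,ok,retry}  (⊕→&)
            case more:
              !Int → ?Int
                dual(end) = end
            case ok:
              ?Bool → !Bool
                dual(end) = end
            case retry:
              !Bool → ?Bool
                dual(Z) = Z

!Str.μZ.!Unit.⊕{ack: ⊕{ack: ?Str.Z, done: ?Bool.end}, retry: &{stop: &{done: end, stop: Z}, done: !Unit.end, ok: !Unit.end}, done: &{more: ?Int.end, ok: !Bool.end, retry: ?Bool.Z}}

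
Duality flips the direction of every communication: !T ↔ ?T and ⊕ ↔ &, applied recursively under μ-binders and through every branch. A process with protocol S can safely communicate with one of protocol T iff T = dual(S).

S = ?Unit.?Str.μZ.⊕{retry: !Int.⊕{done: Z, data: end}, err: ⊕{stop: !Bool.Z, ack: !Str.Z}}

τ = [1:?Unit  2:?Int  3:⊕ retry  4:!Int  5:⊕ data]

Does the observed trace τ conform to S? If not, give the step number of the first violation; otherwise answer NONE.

@1 ?Unit  ✓  now at ?Str.μZ.…
@2 got ?Int, protocol expects ?Str  ✗

2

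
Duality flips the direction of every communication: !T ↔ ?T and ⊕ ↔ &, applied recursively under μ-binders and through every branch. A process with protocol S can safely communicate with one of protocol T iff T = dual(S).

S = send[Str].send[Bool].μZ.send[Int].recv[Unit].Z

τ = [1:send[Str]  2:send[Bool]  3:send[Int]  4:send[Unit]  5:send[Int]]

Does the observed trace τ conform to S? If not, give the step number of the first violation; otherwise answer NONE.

@1 send[Str]  ok  state: send[Bool].μZ.…
@2 send[Bool]  ok  state: μZ.…
@3 send[Int]  ok  state: recv[Unit].μZ.…
@4 got send[Unit], protocol expects recv[Unit]  ✗

4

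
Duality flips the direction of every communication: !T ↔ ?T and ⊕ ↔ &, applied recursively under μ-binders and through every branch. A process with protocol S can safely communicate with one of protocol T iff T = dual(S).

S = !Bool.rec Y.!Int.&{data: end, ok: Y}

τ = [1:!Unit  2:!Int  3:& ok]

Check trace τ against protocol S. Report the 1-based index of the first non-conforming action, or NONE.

step 1: got !Unit, protocol expects !Bool  ✗

1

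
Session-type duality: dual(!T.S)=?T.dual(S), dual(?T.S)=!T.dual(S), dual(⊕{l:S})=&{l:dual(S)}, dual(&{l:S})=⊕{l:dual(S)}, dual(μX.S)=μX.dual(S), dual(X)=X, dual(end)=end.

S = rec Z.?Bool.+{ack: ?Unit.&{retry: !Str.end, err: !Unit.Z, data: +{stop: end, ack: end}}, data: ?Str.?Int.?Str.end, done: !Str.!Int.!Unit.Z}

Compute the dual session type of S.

rec Z.!Bool.&{ack: !Unit.+{retry: ?Str.end, err: ?Unit.Z, data: &{stop: end, ack: end}}, data: !Str.!Int.!Str.end, done: ?Str.?Int.?Unit.Z}

rec Z → rec Z  (binder kept)
  ?Bool → !Bool
    +{ack,data,done} → &{ack,data,done}  (internal→external)
      • ack:
        ?Unit → !Unit
          &{retry,err,data} → +{retry,err,data}  (external→internal)
            • retry:
              !Str → ?Str
                dual(end) = end
            • err:
              !Unit → ?Unit
                dual(Z) = Z
            • data:
              +{stop,ack} → &{stop,ack}  (internal→external)
                • stop:
                  dual(end) = end
                • ack:
                  dual(end) = end
      • data:
        ?Str → !Str
          ?Int → !Int
            ?Str → !Str
              dual(end) = end
      • done:
        !Str → ?Str
          !Int → ?Int
            !Unit → ?Unit
              dual(Z) = Z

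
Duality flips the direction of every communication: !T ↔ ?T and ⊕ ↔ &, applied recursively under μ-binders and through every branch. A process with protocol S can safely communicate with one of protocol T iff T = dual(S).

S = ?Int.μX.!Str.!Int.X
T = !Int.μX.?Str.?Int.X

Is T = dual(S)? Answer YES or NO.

?Int | !Int  match
  μX | μX  match (binder kept)
    !Str | ?Str  match
      !Int | ?Int  match
        X | X  match

YES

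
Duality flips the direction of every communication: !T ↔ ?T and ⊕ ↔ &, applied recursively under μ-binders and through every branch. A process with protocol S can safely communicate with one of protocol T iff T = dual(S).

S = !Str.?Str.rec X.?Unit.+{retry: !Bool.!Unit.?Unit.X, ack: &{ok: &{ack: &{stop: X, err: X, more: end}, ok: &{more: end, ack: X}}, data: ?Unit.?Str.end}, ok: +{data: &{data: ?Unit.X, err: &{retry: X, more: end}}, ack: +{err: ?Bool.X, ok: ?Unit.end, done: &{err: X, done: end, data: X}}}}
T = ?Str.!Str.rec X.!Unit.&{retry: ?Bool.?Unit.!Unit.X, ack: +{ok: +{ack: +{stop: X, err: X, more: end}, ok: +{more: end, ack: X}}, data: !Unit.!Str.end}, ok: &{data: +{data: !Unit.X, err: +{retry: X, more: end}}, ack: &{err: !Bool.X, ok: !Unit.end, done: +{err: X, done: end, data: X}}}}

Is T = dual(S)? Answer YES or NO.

YES

!Str ‖ ?Str  match
  ?Str ‖ !Str  match
    rec X ‖ rec X  match (binder kept)
      ?Unit ‖ !Unit  match
        +{retry,ack,ok} ‖ &{retry,ack,ok}  match same labels
          case retry:
            !Bool ‖ ?Bool  match
              !Unit ‖ ?Unit  match
                ?Unit ‖ !Unit  match
                  X ‖ X  match
          case ack:
            &{ok,data} ‖ +{ok,data}  match same labels
              case ok:
                &{ack,ok} ‖ +{ack,ok}  match same labels
                  case ack:
                    &{stop,err,more} ‖ +{stop,err,more}  match same labels
                      case stop:
                        X ‖ X  match
                      case err:
                        X ‖ X  match
                      case more:
                        end ‖ end  match
                  case ok:
                    &{more,ack} ‖ +{more,ack}  match same labels
                      case more:
                        end ‖ end  match
                      case ack:
                        X ‖ X  match
              case data:
                ?Unit ‖ !Unit  match
                  ?Str ‖ !Str  match
                    end ‖ end  match
          case ok:
            +{data,ack} ‖ &{data,ack}  match same labels
              case data:
                &{data,err} ‖ +{data,err}  match same labels
                  case data:
                    ?Unit ‖ !Unit  match
                      X ‖ X  match
                  case err:
                    &{retry,more} ‖ +{retry,more}  match same labels
                      case retry:
                        X ‖ X  match
                      case more:
                        end ‖ end  match
              case ack:
                +{err,ok,done} ‖ &{err,ok,done}  match same labels
                  case err:
                    ?Bool ‖ !Bool  match
                      X ‖ X  match
                  case ok:
                    ?Unit ‖ !Unit  match
                      end ‖ end  match
                  case done:
                    &{err,done,data} ‖ +{err,done,data}  match same labels
                      case err:
                        X ‖ X  match
                      case done:
                        end ‖ end  match
                      case data:
                        X ‖ X  match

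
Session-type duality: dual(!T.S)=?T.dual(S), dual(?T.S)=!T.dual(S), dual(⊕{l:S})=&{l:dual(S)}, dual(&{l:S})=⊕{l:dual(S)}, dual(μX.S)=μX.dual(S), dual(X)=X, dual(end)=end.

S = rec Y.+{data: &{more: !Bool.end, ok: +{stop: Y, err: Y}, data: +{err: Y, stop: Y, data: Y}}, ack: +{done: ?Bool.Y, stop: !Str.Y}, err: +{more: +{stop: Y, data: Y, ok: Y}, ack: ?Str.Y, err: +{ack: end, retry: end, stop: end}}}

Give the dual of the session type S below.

rec Y = rec Y  (rec unchanged)
  +{data,ack,err} = &{data,ack,err}  (internal→external)
    [data]
      &{more,ok,data} = +{more,ok,data}  (&→⊕)
        [more]
          !Bool = ?Bool
            dual(end) = end
        [ok]
          +{stop,err} = &{stop,err}  (internal→external)
            [stop]
              dual(Y) = Y
            [err]
              dual(Y) = Y
        [data]
          +{err,stop,data} = &{err,stop,data}  (internal→external)
            [err]
              dual(Y) = Y
            [stop]
              dual(Y) = Y
            [data]
              dual(Y) = Y
    [ack]
      +{done,stop} = &{done,stop}  (internal→external)
        [done]
          ?Bool = !Bool
            dual(Y) = Y
        [stop]
          !Str = ?Str
            dual(Y) = Y
    [err]
      +{more,ack,err} = &{more,ack,err}  (internal→external)
        [more]
          +{stop,data,ok} = &{stop,data,ok}  (internal→external)
            [stop]
              dual(Y) = Y
            [data]
              dual(Y) = Y
            [ok]
              dual(Y) = Y
        [ack]
          ?Str = !Str
            dual(Y) = Y
        [err]
          +{ack,retry,stop} = &{ack,retry,stop}  (internal→external)
            [ack]
              dual(end) = end
            [retry]
              dual(end) = end
            [stop]
              dual(end) = end

rec Y.&{data: +{more: ?Bool.end, ok: &{stop: Y, err: Y}, data: &{err: Y, stop: Y, data: Y}}, ack: &{done: !Bool.Y, stop: ?Str.Y}, err: &{more: &{stop: Y, data: Y, ok: Y}, ack: !Str.Y, err: &{ack: end, retry: end, stop: end}}}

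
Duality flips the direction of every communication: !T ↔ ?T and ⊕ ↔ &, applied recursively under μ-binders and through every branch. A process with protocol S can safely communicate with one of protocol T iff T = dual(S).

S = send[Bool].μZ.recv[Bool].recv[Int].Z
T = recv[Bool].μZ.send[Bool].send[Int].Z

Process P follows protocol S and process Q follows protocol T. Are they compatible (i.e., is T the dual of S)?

send[Bool] vs recv[Bool]  ✓
  μZ vs μZ  ✓ (rec unchanged)
    recv[Bool] vs send[Bool]  ✓
      recv[Int] vs send[Int]  ✓
        Z vs Z  ✓

YES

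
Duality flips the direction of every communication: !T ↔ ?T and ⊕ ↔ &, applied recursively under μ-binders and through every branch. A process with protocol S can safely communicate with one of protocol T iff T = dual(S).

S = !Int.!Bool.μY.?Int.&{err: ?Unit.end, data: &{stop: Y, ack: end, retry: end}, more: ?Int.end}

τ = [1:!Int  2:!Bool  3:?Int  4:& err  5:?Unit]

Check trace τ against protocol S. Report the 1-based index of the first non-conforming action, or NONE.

NONE

step 1: !Int  match  residual = !Bool.μY.…
step 2: !Bool  match  residual = μY.…
step 3: ?Int  match  residual = &{err: ?Unit.end, data: &{stop: μY.…, ack: end, retry: end}, more: ?Int.end}
step 4: & err  match  residual = ?Unit.end
step 5: ?Unit  match  residual = end
trace exhausted — no violation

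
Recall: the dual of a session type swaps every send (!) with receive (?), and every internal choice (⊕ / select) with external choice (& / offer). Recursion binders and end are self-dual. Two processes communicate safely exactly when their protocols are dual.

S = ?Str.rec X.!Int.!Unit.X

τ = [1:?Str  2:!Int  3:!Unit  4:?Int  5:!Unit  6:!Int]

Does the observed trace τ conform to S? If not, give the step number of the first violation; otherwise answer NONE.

[1] ?Str  match  cont: rec X.…
[2] !Int  match  cont: !Unit.rec X.…
[3] !Unit  match  cont: rec X.…
[4] got ?Int, protocol expects !Int  ✗

4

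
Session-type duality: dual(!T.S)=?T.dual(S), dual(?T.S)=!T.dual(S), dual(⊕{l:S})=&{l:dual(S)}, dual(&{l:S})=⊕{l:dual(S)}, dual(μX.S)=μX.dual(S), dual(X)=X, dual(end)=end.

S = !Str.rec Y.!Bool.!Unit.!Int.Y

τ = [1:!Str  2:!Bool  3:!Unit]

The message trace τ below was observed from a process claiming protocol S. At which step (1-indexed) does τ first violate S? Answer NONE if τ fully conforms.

@1 !Str  ✓  residual = rec Y.…
@2 !Bool  ✓  residual = !Unit.!Int.rec Y.…
@3 !Unit  ✓  residual = !Int.rec Y.…
all 3 steps conform

NONE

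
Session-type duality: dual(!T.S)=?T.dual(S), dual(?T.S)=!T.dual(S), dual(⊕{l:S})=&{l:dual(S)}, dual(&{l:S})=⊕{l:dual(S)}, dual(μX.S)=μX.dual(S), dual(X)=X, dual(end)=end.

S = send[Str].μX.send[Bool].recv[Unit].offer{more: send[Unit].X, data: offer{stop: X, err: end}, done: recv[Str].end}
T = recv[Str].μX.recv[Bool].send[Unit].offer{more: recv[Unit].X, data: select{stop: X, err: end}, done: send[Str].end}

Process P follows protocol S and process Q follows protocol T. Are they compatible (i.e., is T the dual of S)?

send[Str] ‖ recv[Str]  ✓
  μX ‖ μX  ✓ (rec unchanged)
    send[Bool] ‖ recv[Bool]  ✓
      recv[Unit] ‖ send[Unit]  ✓
        offer{more,data,done} ‖ offer{more,data,done}  ✗ choice polarity not flipped — not dual

NO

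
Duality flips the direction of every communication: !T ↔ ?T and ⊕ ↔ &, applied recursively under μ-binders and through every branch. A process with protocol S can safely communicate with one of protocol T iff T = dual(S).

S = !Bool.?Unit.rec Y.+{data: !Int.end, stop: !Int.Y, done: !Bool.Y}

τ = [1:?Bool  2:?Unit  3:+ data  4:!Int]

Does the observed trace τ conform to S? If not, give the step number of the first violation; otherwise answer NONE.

1

@1 got ?Bool, protocol expects !Bool  ✗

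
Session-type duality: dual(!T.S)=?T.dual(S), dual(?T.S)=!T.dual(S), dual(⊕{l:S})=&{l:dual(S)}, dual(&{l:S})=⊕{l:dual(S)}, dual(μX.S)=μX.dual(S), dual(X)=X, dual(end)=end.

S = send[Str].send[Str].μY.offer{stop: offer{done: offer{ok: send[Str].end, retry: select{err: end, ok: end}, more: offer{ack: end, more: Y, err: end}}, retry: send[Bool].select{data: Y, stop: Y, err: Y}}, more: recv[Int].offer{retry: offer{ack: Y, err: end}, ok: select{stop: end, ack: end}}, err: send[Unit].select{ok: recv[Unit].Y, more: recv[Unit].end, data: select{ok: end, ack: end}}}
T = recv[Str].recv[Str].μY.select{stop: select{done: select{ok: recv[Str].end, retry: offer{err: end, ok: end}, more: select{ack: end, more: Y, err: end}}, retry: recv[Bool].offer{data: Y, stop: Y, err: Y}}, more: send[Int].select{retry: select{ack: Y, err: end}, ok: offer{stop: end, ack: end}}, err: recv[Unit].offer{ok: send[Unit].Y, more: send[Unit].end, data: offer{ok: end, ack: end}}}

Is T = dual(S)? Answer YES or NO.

YES

send[Str] vs recv[Str]  match
  send[Str] vs recv[Str]  match
    μY vs μY  match (μ self-dual)
      offer{stop,more,err} vs select{stop,more,err}  match same labels
        [stop]
          offer{done,retry} vs select{done,retry}  match same labels
            [done]
              offer{ok,retry,more} vs select{ok,retry,more}  match same labels
                [ok]
                  send[Str] vs recv[Str]  match
                    end vs end  match
                [retry]
                  select{err,ok} vs offer{err,ok}  match same labels
                    [err]
                      end vs end  match
                    [ok]
                      end vs end  match
                [more]
                  offer{ack,more,err} vs select{ack,more,err}  match same labels
                    [ack]
                      end vs end  match
                    [more]
                      Y vs Y  match
                    [err]
                      end vs end  match
            [retry]
              send[Bool] vs recv[Bool]  match
                select{data,stop,err} vs offer{data,stop,err}  match same labels
                  [data]
                    Y vs Y  match
                  [stop]
                    Y vs Y  match
                  [err]
                    Y vs Y  match
        [more]
          recv[Int] vs send[Int]  match
            offer{retry,ok} vs select{retry,ok}  match same labels
              [retry]
                offer{ack,err} vs select{ack,err}  match same labels
                  [ack]
                    Y vs Y  match
                  [err]
                    end vs end  match
              [ok]
                select{stop,ack} vs offer{stop,ack}  match same labels
                  [stop]
                    end vs end  match
                  [ack]
                    end vs end  match
        [err]
          send[Unit] vs recv[Unit]  match
            select{ok,more,data} vs offer{ok,more,data}  match same labels
              [ok]
                recv[Unit] vs send[Unit]  match
                  Y vs Y  match
              [more]
                recv[Unit] vs send[Unit]  match
                  end vs end  match
              [data]
                select{ok,ack} vs offer{ok,ack}  match same labels
                  [ok]
                    end vs end  match
                  [ack]
                    end vs end  match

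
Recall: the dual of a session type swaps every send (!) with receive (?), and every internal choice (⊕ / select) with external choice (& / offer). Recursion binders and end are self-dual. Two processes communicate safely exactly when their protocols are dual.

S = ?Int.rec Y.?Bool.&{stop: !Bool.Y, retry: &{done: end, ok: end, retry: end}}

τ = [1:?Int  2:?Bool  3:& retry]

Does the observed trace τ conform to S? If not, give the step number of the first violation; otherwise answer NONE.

NONE

@1 ?Int  ✓  now at rec Y.…
@2 ?Bool  ✓  now at &{stop: !Bool.rec Y.…, retry: &{done: end, ok: end, retry: end}}
@3 & retry  ✓  now at &{done: end, ok: end, retry: end}
trace exhausted — no violation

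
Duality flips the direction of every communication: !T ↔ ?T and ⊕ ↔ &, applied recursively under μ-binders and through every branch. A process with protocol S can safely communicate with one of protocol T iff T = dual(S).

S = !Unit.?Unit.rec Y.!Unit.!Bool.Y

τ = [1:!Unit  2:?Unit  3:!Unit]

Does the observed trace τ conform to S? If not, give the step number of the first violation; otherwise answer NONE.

NONE

[1] !Unit  ✓  now at ?Unit.rec Y.…
[2] ?Unit  ✓  now at rec Y.…
[3] !Unit  ✓  now at !Bool.rec Y.…
all 3 steps conform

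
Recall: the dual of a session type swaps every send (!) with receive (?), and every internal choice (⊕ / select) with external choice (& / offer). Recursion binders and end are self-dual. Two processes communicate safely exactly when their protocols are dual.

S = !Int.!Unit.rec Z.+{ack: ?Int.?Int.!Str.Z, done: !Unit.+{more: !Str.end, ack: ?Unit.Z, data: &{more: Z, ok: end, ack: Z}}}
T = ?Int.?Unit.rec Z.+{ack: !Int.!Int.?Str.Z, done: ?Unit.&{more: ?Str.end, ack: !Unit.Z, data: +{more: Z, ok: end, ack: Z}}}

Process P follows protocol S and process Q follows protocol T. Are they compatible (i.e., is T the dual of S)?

NO

!Int | ?Int  ✓
  !Unit | ?Unit  ✓
    rec Z | rec Z  ✓ (rec unchanged)
      +{ack,done} | +{ack,done}  ✗ choice polarity not flipped — not dual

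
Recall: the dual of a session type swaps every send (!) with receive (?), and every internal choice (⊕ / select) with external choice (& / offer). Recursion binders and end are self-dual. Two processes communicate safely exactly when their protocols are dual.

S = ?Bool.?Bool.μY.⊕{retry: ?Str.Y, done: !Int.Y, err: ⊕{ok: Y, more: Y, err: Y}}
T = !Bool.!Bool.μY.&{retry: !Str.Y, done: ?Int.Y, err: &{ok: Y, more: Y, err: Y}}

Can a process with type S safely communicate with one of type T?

YES

?Bool vs !Bool  ✓
  ?Bool vs !Bool  ✓
    μY vs μY  ✓ (binder kept)
      ⊕{retry,done,err} vs &{retry,done,err}  ✓ labels match
        [retry]
          ?Str vs !Str  ✓
            Y vs Y  ✓
        [done]
          !Int vs ?Int  ✓
            Y vs Y  ✓
        [err]
          ⊕{ok,more,err} vs &{ok,more,err}  ✓ labels match
            [ok]
              Y vs Y  ✓
            [more]
              Y vs Y  ✓
            [err]
              Y vs Y  ✓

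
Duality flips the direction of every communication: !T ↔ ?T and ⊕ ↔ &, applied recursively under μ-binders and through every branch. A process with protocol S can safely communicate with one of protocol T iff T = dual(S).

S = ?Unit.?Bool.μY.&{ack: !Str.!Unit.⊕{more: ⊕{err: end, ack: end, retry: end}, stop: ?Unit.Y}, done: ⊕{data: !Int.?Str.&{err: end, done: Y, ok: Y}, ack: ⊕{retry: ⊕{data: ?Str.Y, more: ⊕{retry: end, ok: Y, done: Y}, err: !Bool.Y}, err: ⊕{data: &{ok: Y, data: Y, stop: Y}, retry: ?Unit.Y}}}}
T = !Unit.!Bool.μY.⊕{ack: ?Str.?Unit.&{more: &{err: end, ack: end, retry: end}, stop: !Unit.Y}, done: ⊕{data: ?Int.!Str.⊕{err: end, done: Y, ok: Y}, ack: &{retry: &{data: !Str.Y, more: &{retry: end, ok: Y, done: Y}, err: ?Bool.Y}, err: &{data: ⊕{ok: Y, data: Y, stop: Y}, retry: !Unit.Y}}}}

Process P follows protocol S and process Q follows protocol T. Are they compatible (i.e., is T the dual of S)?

NO

?Unit vs !Unit  ✓
  ?Bool vs !Bool  ✓
    μY vs μY  ✓ (μ self-dual)
      &{ack,done} vs ⊕{ack,done}  ✓ same labels
        • ack:
          !Str vs ?Str  ✓
            !Unit vs ?Unit  ✓
              ⊕{more,stop} vs &{more,stop}  ✓ same labels
                • more:
                  ⊕{err,ack,retry} vs &{err,ack,retry}  ✓ same labels
                    • err:
                      end vs end  ✓
                    • ack:
                      end vs end  ✓
                    • retry:
                      end vs end  ✓
                • stop:
                  ?Unit vs !Unit  ✓
                    Y vs Y  ✓
        • done:
          ⊕{data,ack} vs ⊕{data,ack}  ✗ choice polarity not flipped — not dual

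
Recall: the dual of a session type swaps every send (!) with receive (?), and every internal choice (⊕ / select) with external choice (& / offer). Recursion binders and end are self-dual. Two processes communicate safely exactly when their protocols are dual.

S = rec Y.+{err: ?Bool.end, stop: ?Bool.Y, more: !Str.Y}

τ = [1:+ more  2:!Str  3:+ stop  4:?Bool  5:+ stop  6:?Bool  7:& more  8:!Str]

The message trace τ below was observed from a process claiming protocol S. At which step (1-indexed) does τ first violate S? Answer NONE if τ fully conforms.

step 1: + more  ok  now at !Str.rec Y.…
step 2: !Str  ok  now at rec Y.…
step 3: + stop  ok  now at ?Bool.rec Y.…
step 4: ?Bool  ok  now at rec Y.…
step 5: + stop  ok  now at ?Bool.rec Y.…
step 6: ?Bool  ok  now at rec Y.…
step 7: got & more, protocol expects + err or + stop or + more  ✗

7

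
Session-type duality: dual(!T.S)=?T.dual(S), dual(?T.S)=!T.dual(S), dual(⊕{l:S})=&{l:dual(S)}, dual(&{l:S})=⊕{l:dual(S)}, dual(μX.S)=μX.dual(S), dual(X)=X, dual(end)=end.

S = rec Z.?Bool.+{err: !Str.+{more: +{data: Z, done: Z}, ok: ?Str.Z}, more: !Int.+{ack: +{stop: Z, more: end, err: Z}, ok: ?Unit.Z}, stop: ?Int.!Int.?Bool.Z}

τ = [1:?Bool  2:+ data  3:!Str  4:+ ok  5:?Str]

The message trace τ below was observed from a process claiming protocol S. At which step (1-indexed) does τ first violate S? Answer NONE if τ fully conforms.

2

[1] ?Bool  match  residual = +{err: !Str.+{more: +{data: rec Z.…, done: rec Z.…}, ok: ?Str.rec Z.…}, more: !Int.+{ack: +{stop: rec Z.…, more: end, err: rec Z.…}, ok: ?Unit.rec Z.…}, stop: ?Int.!Int.?Bool.rec Z.…}
[2] got + data, protocol expects + err or + more or + stop  ✗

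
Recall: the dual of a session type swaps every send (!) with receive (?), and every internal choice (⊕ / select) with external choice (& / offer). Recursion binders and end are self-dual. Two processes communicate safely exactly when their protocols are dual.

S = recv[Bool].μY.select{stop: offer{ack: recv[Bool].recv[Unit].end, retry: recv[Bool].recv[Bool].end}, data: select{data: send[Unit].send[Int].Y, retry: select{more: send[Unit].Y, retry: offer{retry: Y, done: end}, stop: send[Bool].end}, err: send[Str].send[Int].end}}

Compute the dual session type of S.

recv[Bool] = send[Bool]
  μY = μY  (binder kept)
    select{stop,data} = offer{stop,data}  (internal→external)
      [stop]
        offer{ack,retry} = select{ack,retry}  (external→internal)
          [ack]
            recv[Bool] = send[Bool]
              recv[Unit] = send[Unit]
                dual(end) = end
          [retry]
            recv[Bool] = send[Bool]
              recv[Bool] = send[Bool]
                dual(end) = end
      [data]
        select{data,retry,err} = offer{data,retry,err}  (internal→external)
          [data]
            send[Unit] = recv[Unit]
              send[Int] = recv[Int]
                dual(Y) = Y
          [retry]
            select{more,retry,stop} = offer{more,retry,stop}  (internal→external)
              [more]
                send[Unit] = recv[Unit]
                  dual(Y) = Y
              [retry]
                offer{retry,done} = select{retry,done}  (external→internal)
                  [retry]
                    dual(Y) = Y
                  [done]
                    dual(end) = end
              [stop]
                send[Bool] = recv[Bool]
                  dual(end) = end
          [err]
            send[Str] = recv[Str]
              send[Int] = recv[Int]
                dual(end) = end

send[Bool].μY.offer{stop: select{ack: send[Bool].send[Unit].end, retry: send[Bool].send[Bool].end}, data: offer{data: recv[Unit].recv[Int].Y, retry: offer{more: recv[Unit].Y, retry: select{retry: Y, done: end}, stop: recv[Bool].end}, err: recv[Str].recv[Int].end}}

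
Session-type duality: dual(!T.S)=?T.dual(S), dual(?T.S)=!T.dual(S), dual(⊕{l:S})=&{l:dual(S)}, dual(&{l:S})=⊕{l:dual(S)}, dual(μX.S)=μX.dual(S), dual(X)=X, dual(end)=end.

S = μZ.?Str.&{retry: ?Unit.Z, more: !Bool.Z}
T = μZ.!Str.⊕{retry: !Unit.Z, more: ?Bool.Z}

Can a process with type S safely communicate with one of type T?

YES

μZ vs μZ  match (binder kept)
  ?Str vs !Str  match
    &{retry,more} vs ⊕{retry,more}  match same labels
      • retry:
        ?Unit vs !Unit  match
          Z vs Z  match
      • more:
        !Bool vs ?Bool  match
          Z vs Z  match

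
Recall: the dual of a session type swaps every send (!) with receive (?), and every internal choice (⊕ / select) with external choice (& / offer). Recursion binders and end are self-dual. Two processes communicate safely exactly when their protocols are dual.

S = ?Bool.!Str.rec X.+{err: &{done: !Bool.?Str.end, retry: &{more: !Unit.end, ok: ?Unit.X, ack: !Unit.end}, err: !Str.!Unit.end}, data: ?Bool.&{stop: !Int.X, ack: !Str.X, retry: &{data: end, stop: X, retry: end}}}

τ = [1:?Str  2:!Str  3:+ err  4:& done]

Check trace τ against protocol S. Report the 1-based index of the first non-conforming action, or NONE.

1

[1] got ?Str, protocol expects ?Bool  ✗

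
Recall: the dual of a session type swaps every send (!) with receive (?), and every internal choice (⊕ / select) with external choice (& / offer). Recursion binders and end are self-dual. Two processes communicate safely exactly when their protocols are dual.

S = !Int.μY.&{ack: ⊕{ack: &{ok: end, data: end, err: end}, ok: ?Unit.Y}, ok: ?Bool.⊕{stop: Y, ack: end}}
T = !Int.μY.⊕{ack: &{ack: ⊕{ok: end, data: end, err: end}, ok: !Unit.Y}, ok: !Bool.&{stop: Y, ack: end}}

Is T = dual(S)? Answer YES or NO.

NO

!Int | !Int  ✗ same direction on both sides — not dual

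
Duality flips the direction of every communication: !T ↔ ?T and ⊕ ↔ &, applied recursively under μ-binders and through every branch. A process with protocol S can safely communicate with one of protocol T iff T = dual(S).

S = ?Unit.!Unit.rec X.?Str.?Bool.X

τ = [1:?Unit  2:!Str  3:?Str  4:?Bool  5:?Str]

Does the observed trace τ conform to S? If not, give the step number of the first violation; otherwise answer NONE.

2

step 1: ?Unit  ✓  state: !Unit.rec X.…
step 2: got !Str, protocol expects !Unit  ✗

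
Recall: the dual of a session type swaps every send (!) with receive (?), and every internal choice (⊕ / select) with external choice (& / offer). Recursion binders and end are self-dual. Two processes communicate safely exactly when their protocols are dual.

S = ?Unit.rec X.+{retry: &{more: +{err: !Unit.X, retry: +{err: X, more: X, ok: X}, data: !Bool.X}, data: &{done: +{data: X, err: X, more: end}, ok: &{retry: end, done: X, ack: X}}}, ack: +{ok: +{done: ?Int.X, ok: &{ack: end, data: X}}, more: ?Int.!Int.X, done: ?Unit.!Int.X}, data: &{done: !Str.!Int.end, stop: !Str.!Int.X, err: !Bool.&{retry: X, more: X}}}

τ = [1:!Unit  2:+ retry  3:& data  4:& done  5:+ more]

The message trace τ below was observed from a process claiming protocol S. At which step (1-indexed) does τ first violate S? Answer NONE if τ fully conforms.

1

step 1: got !Unit, protocol expects ?Unit  ✗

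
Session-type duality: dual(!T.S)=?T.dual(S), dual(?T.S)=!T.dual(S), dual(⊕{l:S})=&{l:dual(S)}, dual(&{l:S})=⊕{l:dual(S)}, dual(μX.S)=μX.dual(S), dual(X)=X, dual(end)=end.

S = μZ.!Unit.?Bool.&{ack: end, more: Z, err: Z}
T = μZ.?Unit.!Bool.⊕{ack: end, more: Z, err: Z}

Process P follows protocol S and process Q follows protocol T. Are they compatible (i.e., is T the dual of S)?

μZ ‖ μZ  match (binder kept)
  !Unit ‖ ?Unit  match
    ?Bool ‖ !Bool  match
      &{ack,more,err} ‖ ⊕{ack,more,err}  match label sets agree
        [ack]
          end ‖ end  match
        [more]
          Z ‖ Z  match
        [err]
          Z ‖ Z  match

YES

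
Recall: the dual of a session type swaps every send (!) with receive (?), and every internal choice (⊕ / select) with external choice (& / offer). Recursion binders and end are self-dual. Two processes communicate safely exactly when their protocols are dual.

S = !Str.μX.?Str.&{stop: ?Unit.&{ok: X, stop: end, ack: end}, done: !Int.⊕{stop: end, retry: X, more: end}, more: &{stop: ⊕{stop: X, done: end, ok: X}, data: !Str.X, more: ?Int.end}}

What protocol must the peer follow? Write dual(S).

?Str.μX.!Str.⊕{stop: !Unit.⊕{ok: X, stop: end, ack: end}, done: ?Int.&{stop: end, retry: X, more: end}, more: ⊕{stop: &{stop: X, done: end, ok: X}, data: ?Str.X, more: !Int.end}}

!Str → ?Str
  μX → μX  (rec unchanged)
    ?Str → !Str
      &{stop,done,more} → ⊕{stop,done,more}  (external→internal)
        case stop:
          ?Unit → !Unit
            &{ok,stop,ack} → ⊕{ok,stop,ack}  (external→internal)
              case ok:
                dual(X) = X
              case stop:
                dual(end) = end
              case ack:
                dual(end) = end
        case done:
          !Int → ?Int
            ⊕{stop,retry,more} → &{stop,retry,more}  (internal→external)
              case stop:
                dual(end) = end
              case retry:
                dual(X) = X
              case more:
                dual(end) = end
        case more:
          &{stop,data,more} → ⊕{stop,data,more}  (external→internal)
            case stop:
              ⊕{stop,done,ok} → &{stop,done,ok}  (internal→external)
                case stop:
                  dual(X) = X
                case done:
                  dual(end) = end
                case ok:
                  dual(X) = X
            case data:
              !Str → ?Str
                dual(X) = X
            case more:
              ?Int → !Int
                dual(end) = end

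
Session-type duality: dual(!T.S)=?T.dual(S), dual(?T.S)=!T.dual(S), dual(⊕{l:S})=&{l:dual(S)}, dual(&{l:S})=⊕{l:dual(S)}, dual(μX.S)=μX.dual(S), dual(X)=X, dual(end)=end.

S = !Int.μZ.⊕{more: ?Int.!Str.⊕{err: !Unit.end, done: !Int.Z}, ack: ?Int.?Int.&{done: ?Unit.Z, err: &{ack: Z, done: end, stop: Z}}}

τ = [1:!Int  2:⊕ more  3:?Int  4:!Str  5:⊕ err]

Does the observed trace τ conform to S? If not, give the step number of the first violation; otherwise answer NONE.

NONE

[1] !Int  match  now at μZ.…
[2] ⊕ more  match  now at ?Int.!Str.⊕{err: !Unit.end, done: !Int.μZ.…}
[3] ?Int  match  now at !Str.⊕{err: !Unit.end, done: !Int.μZ.…}
[4] !Str  match  now at ⊕{err: !Unit.end, done: !Int.μZ.…}
[5] ⊕ err  match  now at !Unit.end
τ conforms to S (length 5)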